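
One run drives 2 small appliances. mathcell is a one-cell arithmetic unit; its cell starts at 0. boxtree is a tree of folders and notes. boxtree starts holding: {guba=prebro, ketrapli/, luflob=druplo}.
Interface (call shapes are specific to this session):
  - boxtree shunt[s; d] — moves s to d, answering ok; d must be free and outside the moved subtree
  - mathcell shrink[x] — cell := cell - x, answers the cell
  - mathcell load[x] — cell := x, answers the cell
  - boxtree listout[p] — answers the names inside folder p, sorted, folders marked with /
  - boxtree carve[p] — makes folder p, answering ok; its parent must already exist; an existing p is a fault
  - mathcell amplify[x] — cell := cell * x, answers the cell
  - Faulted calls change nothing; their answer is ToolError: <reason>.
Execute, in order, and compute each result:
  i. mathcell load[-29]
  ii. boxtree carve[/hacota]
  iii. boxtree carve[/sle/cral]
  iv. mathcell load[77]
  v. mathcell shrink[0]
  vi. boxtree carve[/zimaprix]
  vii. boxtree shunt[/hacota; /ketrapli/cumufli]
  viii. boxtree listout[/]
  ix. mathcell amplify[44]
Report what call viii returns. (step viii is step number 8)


Answer: [guba, ketrapli/, luflob, zimaprix/]

Derivation:
CALL mathcell load[x→-29]
RET  -29
CALL boxtree carve[p→/hacota]
RET  ok
CALL boxtree carve[p→/sle/cral]
RET  ToolError: no parent
CALL mathcell load[x→77]
RET  77
CALL mathcell shrink[x→0]
RET  77
CALL boxtree carve[p→/zimaprix]
RET  ok
CALL boxtree shunt[s→/hacota; d→/ketrapli/cumufli]
RET  ok
CALL boxtree listout[p→/]
RET  [guba, ketrapli/, luflob, zimaprix/]
CALL mathcell amplify[x→44]
RET  3388


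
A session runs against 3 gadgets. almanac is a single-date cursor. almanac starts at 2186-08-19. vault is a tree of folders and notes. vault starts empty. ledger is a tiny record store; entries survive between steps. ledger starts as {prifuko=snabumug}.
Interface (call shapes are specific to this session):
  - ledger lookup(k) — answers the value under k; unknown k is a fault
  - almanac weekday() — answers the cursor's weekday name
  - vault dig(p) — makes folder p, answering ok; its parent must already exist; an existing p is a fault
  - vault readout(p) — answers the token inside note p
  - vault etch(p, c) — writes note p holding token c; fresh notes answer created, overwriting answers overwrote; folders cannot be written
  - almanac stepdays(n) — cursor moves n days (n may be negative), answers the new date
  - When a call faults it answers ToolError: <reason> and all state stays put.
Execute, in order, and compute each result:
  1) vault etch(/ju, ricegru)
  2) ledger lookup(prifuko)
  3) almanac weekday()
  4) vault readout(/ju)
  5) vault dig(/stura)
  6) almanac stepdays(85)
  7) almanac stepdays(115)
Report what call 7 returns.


$ vault etch p=/ju c=ricegru
= created
$ ledger lookup k=prifuko
= snabumug
$ almanac weekday
= Saturday
$ vault readout p=/ju
= ricegru
$ vault dig p=/stura
= ok
$ almanac stepdays n=85
= 2186-11-12
$ almanac stepdays n=115
= 2187-03-07

Answer: 2187-03-07


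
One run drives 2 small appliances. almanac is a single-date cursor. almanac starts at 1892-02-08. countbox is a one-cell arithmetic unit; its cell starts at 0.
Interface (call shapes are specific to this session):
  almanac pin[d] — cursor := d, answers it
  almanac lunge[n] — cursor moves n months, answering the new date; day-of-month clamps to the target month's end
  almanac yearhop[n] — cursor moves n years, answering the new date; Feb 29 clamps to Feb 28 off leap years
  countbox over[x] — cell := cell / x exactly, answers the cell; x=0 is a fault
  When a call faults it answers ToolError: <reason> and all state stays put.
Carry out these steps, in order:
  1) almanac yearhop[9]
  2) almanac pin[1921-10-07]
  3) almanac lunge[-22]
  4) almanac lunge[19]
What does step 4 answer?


Answer: 1921-07-07

Derivation:
Now I run almanac yearhop(n: 9), which returns 1901-02-08.
Invoking almanac pin(d: 1921-10-07), which returns 1921-10-07.
Using almanac lunge(n: -22), giving 1919-12-07.
Calling almanac lunge(n: 19), which returns 1921-07-07.


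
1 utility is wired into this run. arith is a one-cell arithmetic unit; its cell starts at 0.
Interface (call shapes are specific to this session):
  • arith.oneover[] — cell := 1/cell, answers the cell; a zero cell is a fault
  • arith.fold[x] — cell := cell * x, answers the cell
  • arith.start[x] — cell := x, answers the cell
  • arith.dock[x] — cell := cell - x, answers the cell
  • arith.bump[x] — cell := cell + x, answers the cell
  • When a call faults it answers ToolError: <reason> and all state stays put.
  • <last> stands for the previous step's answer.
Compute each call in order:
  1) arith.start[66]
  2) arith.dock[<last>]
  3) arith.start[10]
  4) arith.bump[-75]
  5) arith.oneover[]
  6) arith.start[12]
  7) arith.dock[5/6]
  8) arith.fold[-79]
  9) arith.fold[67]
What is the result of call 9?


CALL start[x: 66]
RET  66
CALL dock[x: <last>]
RET  0
CALL start[x: 10]
RET  10
CALL bump[x: -75]
RET  -65
CALL oneover[]
RET  -1/65
CALL start[x: 12]
RET  12
CALL dock[x: 5/6]
RET  67/6
CALL fold[x: -79]
RET  -5293/6
CALL fold[x: 67]
RET  -354631/6

Answer: -354631/6


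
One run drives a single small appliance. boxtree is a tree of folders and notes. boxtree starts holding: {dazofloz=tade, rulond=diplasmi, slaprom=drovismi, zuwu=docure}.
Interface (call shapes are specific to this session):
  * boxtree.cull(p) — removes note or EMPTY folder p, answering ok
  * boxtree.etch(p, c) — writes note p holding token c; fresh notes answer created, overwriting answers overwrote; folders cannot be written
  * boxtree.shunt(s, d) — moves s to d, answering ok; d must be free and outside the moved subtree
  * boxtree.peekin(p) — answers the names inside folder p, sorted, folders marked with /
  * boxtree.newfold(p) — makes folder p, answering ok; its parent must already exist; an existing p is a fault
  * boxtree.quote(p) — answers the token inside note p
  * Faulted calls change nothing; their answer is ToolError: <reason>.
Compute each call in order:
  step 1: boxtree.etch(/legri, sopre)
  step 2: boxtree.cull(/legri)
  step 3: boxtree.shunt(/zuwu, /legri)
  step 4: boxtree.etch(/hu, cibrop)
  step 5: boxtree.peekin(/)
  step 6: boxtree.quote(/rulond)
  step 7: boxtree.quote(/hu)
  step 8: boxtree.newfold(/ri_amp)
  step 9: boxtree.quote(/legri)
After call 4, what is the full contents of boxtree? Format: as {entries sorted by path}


! boxtree.etch(p→/legri, c→sopre) ~> created
! boxtree.cull(p→/legri) ~> ok
! boxtree.shunt(s→/zuwu, d→/legri) ~> ok
! boxtree.etch(p→/hu, c→cibrop) ~> created
! boxtree.peekin(p→/) ~> [dazofloz, hu, legri, rulond, slaprom]
! boxtree.quote(p→/rulond) ~> diplasmi
! boxtree.quote(p→/hu) ~> cibrop
! boxtree.newfold(p→/ri_amp) ~> ok
! boxtree.quote(p→/legri) ~> docure

Answer: {dazofloz=tade, hu=cibrop, legri=docure, rulond=diplasmi, slaprom=drovismi}


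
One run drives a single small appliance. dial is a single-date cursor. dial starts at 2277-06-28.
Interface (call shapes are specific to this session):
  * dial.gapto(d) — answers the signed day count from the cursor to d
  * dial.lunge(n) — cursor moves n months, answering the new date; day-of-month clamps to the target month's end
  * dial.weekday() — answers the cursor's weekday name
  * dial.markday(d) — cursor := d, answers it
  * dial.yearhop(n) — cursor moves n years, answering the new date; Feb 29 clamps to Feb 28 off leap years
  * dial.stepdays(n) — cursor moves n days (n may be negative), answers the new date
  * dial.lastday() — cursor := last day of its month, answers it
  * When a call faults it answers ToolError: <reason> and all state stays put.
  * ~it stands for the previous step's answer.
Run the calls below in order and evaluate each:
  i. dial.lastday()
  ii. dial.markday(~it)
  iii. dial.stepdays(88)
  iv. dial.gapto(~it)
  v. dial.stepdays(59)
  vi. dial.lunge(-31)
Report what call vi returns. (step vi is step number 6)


Answer: 2275-04-24

Derivation:
# dial.lastday() ~> 2277-06-30
# dial.markday(d='~it') ~> 2277-06-30
# dial.stepdays(n='88') ~> 2277-09-26
# dial.gapto(d='~it') ~> 0
# dial.stepdays(n='59') ~> 2277-11-24
# dial.lunge(n='-31') ~> 2275-04-24


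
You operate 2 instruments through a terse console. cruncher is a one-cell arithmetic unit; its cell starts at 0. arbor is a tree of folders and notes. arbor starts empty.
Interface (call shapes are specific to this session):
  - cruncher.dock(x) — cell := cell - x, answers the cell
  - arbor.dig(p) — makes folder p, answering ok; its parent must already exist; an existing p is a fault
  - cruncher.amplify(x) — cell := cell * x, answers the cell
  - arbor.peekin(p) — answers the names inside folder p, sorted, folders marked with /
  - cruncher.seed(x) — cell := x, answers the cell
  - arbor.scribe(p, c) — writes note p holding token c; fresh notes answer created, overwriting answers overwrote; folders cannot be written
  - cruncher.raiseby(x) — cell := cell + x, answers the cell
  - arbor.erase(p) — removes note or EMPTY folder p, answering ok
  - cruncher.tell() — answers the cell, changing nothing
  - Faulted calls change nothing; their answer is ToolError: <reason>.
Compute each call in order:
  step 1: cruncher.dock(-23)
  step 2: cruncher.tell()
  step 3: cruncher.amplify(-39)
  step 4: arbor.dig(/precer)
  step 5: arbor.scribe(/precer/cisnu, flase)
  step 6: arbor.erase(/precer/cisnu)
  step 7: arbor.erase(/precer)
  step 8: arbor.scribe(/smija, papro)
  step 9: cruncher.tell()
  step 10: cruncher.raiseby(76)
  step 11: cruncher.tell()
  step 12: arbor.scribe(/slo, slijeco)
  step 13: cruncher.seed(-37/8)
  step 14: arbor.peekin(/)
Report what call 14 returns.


Answer: [slo, smija]

Derivation:
Act: cruncher.dock[x='-23']
Obs: 23
Act: cruncher.tell[]
Obs: 23
Act: cruncher.amplify[x='-39']
Obs: -897
Act: arbor.dig[p='/precer']
Obs: ok
Act: arbor.scribe[p='/precer/cisnu'; c='flase']
Obs: created
Act: arbor.erase[p='/precer/cisnu']
Obs: ok
Act: arbor.erase[p='/precer']
Obs: ok
Act: arbor.scribe[p='/smija'; c='papro']
Obs: created
Act: cruncher.tell[]
Obs: -897
Act: cruncher.raiseby[x='76']
Obs: -821
Act: cruncher.tell[]
Obs: -821
Act: arbor.scribe[p='/slo'; c='slijeco']
Obs: created
Act: cruncher.seed[x='-37/8']
Obs: -37/8
Act: arbor.peekin[p='/']
Obs: [slo, smija]


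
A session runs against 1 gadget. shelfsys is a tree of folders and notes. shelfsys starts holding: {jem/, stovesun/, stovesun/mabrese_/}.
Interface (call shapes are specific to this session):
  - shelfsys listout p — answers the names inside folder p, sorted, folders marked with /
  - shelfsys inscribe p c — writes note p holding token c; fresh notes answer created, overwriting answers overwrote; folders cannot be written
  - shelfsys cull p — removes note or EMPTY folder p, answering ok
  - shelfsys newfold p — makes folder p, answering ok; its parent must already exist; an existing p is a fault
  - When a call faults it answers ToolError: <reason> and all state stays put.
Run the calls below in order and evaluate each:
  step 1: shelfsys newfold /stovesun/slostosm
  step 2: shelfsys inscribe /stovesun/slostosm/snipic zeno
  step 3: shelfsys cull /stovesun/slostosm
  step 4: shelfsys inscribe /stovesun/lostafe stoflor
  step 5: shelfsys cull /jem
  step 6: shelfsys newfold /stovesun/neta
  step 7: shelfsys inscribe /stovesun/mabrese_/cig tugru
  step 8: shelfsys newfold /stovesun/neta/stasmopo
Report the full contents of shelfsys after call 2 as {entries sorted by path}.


Act: shelfsys newfold[p→/stovesun/slostosm]
Obs: ok
Act: shelfsys inscribe[p→/stovesun/slostosm/snipic; c→zeno]
Obs: created
Act: shelfsys cull[p→/stovesun/slostosm]
Obs: ToolError: not empty
Act: shelfsys inscribe[p→/stovesun/lostafe; c→stoflor]
Obs: created
Act: shelfsys cull[p→/jem]
Obs: ok
Act: shelfsys newfold[p→/stovesun/neta]
Obs: ok
Act: shelfsys inscribe[p→/stovesun/mabrese_/cig; c→tugru]
Obs: created
Act: shelfsys newfold[p→/stovesun/neta/stasmopo]
Obs: ok

Answer: {jem/, stovesun/, stovesun/mabrese_/, stovesun/slostosm/, stovesun/slostosm/snipic=zeno}


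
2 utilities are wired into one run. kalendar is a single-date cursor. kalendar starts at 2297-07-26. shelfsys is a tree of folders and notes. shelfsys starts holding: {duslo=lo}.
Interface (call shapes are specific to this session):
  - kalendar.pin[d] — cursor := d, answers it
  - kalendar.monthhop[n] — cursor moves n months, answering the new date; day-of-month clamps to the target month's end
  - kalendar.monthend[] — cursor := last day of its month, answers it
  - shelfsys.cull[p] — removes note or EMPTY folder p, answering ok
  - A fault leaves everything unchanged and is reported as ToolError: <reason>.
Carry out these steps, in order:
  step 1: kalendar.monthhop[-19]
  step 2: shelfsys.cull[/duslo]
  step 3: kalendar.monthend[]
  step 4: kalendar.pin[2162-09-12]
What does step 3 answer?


Answer: 2295-12-31

Derivation:
-> monthhop(n: -19)
<- 2295-12-26
-> cull(p: /duslo)
<- ok
-> monthend()
<- 2295-12-31
-> pin(d: 2162-09-12)
<- 2162-09-12


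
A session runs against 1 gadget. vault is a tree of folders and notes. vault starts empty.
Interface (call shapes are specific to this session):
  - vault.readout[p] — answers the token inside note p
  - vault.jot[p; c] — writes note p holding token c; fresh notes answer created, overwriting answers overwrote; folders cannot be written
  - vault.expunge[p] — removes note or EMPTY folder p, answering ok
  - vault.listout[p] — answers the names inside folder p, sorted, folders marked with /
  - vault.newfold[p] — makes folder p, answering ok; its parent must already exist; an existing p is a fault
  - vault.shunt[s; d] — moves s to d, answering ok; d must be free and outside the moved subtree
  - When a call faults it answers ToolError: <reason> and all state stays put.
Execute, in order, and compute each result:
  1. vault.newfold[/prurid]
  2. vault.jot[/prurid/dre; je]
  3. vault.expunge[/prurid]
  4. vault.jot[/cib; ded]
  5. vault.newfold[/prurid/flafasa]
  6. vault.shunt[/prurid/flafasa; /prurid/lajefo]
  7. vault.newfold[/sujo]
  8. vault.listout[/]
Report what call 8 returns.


Answer: [cib, prurid/, sujo/]

Derivation:
I run newfold(p=/prurid), and observe ok.
Then jot(p=/prurid/dre, c=je), yielding created.
I run expunge(p=/prurid), — result: ToolError: not empty.
Then jot(p=/cib, c=ded), giving created.
I run newfold(p=/prurid/flafasa), and observe ok.
I try shunt(s=/prurid/flafasa, d=/prurid/lajefo), — result: ok.
Then newfold(p=/sujo), → ok.
I try listout(p=/), yielding [cib, prurid/, sujo/].


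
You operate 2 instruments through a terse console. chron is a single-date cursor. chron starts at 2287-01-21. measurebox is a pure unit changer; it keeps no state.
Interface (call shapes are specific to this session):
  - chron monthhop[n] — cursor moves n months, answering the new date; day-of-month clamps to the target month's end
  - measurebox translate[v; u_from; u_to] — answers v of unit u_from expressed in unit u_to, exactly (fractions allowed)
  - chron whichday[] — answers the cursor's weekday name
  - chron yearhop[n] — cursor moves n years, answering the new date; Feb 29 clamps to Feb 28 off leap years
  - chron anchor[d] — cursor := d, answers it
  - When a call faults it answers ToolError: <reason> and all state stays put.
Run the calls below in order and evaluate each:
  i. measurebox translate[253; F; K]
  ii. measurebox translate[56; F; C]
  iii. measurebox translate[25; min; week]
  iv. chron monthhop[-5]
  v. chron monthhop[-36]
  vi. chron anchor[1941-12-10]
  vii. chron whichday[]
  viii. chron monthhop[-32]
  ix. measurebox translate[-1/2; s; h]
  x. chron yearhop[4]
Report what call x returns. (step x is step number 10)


Answer: 1943-04-10

Derivation:
·→ measurebox translate(v: 253, u_from: F, u_to: K)
·← 71267/180
·→ measurebox translate(v: 56, u_from: F, u_to: C)
·← 40/3
·→ measurebox translate(v: 25, u_from: min, u_to: week)
·← 5/2016
·→ chron monthhop(n: -5)
·← 2286-08-21
·→ chron monthhop(n: -36)
·← 2283-08-21
·→ chron anchor(d: 1941-12-10)
·← 1941-12-10
·→ chron whichday()
·← Wednesday
·→ chron monthhop(n: -32)
·← 1939-04-10
·→ measurebox translate(v: -1/2, u_from: s, u_to: h)
·← -1/7200
·→ chron yearhop(n: 4)
·← 1943-04-10


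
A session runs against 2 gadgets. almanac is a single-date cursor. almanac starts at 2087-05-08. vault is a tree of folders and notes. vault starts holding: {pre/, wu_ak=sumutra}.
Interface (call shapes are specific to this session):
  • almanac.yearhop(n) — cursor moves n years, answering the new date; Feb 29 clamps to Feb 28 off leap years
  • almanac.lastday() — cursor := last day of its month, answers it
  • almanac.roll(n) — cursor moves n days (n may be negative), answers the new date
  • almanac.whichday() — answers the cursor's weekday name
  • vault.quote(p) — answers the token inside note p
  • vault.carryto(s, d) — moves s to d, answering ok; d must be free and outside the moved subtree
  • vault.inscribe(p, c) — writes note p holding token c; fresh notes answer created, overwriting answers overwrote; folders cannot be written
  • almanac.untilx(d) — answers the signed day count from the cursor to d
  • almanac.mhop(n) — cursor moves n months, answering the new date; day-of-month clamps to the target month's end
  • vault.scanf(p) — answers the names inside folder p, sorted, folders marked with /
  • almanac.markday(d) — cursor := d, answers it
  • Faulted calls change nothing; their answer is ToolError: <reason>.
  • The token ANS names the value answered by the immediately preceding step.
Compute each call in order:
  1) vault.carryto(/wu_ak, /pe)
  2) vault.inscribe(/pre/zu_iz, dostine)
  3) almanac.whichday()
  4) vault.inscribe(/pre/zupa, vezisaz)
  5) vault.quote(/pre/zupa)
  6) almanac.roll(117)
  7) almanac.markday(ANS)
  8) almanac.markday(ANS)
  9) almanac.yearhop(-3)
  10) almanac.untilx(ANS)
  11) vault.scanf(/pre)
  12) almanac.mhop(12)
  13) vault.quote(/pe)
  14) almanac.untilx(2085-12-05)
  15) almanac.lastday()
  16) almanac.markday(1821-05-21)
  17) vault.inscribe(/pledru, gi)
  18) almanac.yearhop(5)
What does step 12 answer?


Answer: 2085-09-02

Derivation:
-> carryto(s=/wu_ak, d=/pe)
<- ok
-> inscribe(p=/pre/zu_iz, c=dostine)
<- created
-> whichday()
<- Thursday
-> inscribe(p=/pre/zupa, c=vezisaz)
<- created
-> quote(p=/pre/zupa)
<- vezisaz
-> roll(n=117)
<- 2087-09-02
-> markday(d=ANS)
<- 2087-09-02
-> markday(d=ANS)
<- 2087-09-02
-> yearhop(n=-3)
<- 2084-09-02
-> untilx(d=ANS)
<- 0
-> scanf(p=/pre)
<- [zu_iz, zupa]
-> mhop(n=12)
<- 2085-09-02
-> quote(p=/pe)
<- sumutra
-> untilx(d=2085-12-05)
<- 94
-> lastday()
<- 2085-09-30
-> markday(d=1821-05-21)
<- 1821-05-21
-> inscribe(p=/pledru, c=gi)
<- created
-> yearhop(n=5)
<- 1826-05-21


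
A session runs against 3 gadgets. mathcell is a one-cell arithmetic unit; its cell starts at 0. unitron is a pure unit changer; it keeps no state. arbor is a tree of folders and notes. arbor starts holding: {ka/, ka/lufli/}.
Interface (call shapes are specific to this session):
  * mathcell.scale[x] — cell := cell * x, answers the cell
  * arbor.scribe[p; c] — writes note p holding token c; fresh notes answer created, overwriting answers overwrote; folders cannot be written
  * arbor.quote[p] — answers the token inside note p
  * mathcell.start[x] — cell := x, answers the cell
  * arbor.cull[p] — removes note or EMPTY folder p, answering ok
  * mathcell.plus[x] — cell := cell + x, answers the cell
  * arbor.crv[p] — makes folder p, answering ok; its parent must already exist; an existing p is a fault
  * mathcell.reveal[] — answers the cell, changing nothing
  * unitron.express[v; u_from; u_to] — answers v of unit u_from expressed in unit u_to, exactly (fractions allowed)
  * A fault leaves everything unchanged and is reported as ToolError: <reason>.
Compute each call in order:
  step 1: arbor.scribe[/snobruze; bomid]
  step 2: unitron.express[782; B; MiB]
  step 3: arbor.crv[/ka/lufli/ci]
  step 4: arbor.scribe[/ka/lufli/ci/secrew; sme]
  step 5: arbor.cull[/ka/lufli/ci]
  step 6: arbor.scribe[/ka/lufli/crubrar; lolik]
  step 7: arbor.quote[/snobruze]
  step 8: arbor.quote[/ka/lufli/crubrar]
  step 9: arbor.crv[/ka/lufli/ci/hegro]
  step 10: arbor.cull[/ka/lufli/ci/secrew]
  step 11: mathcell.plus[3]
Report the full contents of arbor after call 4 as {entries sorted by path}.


Answer: {ka/, ka/lufli/, ka/lufli/ci/, ka/lufli/ci/secrew=sme, snobruze=bomid}

Derivation:
Act: arbor.scribe[/snobruze; bomid]
Obs: created
Act: unitron.express[782; B; MiB]
Obs: 391/524288
Act: arbor.crv[/ka/lufli/ci]
Obs: ok
Act: arbor.scribe[/ka/lufli/ci/secrew; sme]
Obs: created
Act: arbor.cull[/ka/lufli/ci]
Obs: ToolError: not empty
Act: arbor.scribe[/ka/lufli/crubrar; lolik]
Obs: created
Act: arbor.quote[/snobruze]
Obs: bomid
Act: arbor.quote[/ka/lufli/crubrar]
Obs: lolik
Act: arbor.crv[/ka/lufli/ci/hegro]
Obs: ok
Act: arbor.cull[/ka/lufli/ci/secrew]
Obs: ok
Act: mathcell.plus[3]
Obs: 3


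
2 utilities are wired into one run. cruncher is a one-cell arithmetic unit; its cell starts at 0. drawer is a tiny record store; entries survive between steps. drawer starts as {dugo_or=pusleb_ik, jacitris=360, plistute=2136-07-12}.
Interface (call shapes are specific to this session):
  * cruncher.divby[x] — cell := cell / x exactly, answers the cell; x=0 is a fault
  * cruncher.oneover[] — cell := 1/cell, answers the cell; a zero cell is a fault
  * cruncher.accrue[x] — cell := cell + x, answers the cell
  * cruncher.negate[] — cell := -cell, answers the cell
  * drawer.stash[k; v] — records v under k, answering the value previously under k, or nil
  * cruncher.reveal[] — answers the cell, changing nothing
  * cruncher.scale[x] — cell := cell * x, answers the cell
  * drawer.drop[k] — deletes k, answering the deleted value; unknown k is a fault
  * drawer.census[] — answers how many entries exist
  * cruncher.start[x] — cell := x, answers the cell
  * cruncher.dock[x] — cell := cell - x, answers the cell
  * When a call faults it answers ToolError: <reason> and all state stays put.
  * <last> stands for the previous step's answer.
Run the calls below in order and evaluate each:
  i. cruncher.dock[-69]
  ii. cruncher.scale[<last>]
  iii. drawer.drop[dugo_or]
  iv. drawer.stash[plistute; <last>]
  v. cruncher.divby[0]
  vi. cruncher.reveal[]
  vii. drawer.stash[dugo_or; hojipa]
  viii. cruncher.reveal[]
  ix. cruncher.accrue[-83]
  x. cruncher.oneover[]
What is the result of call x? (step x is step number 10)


% cruncher.dock(x→-69) => 69
% cruncher.scale(x→<last>) => 4761
% drawer.drop(k→dugo_or) => pusleb_ik
% drawer.stash(k→plistute, v→<last>) => 2136-07-12
% cruncher.divby(x→0) => ToolError: division by zero
% cruncher.reveal() => 4761
% drawer.stash(k→dugo_or, v→hojipa) => nil
% cruncher.reveal() => 4761
% cruncher.accrue(x→-83) => 4678
% cruncher.oneover() => 1/4678

Answer: 1/4678


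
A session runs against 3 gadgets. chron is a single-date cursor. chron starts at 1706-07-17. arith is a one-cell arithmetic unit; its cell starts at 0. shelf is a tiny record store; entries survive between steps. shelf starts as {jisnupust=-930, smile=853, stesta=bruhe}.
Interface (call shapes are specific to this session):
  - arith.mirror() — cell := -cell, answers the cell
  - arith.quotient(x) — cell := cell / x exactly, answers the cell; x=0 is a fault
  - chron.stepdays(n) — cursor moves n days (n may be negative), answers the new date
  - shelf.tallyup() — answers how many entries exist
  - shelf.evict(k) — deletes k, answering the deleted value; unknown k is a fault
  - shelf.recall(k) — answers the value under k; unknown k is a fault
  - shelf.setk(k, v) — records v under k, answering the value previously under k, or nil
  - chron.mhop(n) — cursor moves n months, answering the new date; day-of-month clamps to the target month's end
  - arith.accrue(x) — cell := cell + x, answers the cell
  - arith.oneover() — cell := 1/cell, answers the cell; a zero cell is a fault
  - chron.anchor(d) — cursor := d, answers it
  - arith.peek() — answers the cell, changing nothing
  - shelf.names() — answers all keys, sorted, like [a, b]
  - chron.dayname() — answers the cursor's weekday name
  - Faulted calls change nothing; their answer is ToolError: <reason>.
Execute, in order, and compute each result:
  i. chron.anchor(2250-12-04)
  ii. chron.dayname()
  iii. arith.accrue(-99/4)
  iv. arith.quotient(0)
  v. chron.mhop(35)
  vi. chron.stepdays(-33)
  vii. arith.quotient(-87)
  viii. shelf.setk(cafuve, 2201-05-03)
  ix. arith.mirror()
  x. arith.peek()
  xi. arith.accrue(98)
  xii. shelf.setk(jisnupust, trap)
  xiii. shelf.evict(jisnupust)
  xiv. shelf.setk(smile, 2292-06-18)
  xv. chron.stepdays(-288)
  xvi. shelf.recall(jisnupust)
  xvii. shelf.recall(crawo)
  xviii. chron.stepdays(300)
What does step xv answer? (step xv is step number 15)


# 1. anchor(2250-12-04) == 2250-12-04
# 2. dayname() == Wednesday
# 3. accrue(-99/4) == -99/4
# 4. quotient(0) == ToolError: division by zero
# 5. mhop(35) == 2253-11-04
# 6. stepdays(-33) == 2253-10-02
# 7. quotient(-87) == 33/116
# 8. setk(cafuve, 2201-05-03) == nil
# 9. mirror() == -33/116
# 10. peek() == -33/116
# 11. accrue(98) == 11335/116
# 12. setk(jisnupust, trap) == -930
# 13. evict(jisnupust) == trap
# 14. setk(smile, 2292-06-18) == 853
# 15. stepdays(-288) == 2252-12-18
# 16. recall(jisnupust) == ToolError: no such key jisnupust
# 17. recall(crawo) == ToolError: no such key crawo
# 18. stepdays(300) == 2253-10-14

Answer: 2252-12-18


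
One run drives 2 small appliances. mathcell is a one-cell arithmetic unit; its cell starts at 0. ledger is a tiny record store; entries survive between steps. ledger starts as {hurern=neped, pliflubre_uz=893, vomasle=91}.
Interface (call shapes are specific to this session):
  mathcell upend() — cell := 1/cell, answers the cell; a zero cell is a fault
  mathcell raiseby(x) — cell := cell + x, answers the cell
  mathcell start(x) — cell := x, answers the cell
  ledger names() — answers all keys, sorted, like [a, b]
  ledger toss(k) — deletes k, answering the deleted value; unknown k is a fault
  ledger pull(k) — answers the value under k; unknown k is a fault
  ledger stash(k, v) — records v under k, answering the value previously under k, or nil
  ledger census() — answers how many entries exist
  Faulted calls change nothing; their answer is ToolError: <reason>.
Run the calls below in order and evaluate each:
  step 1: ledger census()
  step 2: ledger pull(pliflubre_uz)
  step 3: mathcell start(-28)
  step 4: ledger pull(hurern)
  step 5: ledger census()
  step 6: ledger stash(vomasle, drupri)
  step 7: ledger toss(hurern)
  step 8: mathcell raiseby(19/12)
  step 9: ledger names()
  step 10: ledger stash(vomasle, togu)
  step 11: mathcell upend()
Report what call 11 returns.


Answer: -12/317

Derivation:
-- 1. ledger census() : 3
-- 2. ledger pull(k→pliflubre_uz) : 893
-- 3. mathcell start(x→-28) : -28
-- 4. ledger pull(k→hurern) : neped
-- 5. ledger census() : 3
-- 6. ledger stash(k→vomasle, v→drupri) : 91
-- 7. ledger toss(k→hurern) : neped
-- 8. mathcell raiseby(x→19/12) : -317/12
-- 9. ledger names() : [pliflubre_uz, vomasle]
-- 10. ledger stash(k→vomasle, v→togu) : drupri
-- 11. mathcell upend() : -12/317


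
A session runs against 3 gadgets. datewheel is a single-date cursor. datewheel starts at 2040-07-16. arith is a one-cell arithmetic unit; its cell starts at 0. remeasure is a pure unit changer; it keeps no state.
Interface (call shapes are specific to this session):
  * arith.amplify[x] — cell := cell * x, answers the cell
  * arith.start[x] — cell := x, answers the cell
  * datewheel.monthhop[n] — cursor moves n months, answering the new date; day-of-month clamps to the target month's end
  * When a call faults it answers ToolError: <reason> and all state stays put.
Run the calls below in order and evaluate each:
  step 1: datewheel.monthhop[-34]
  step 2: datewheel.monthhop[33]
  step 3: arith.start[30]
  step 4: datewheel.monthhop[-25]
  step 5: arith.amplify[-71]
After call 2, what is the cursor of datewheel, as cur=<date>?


Step: datewheel.monthhop[n: -34]
Result: 2037-09-16
Step: datewheel.monthhop[n: 33]
Result: 2040-06-16
Step: arith.start[x: 30]
Result: 30
Step: datewheel.monthhop[n: -25]
Result: 2038-05-16
Step: arith.amplify[x: -71]
Result: -2130

Answer: cur=2040-06-16


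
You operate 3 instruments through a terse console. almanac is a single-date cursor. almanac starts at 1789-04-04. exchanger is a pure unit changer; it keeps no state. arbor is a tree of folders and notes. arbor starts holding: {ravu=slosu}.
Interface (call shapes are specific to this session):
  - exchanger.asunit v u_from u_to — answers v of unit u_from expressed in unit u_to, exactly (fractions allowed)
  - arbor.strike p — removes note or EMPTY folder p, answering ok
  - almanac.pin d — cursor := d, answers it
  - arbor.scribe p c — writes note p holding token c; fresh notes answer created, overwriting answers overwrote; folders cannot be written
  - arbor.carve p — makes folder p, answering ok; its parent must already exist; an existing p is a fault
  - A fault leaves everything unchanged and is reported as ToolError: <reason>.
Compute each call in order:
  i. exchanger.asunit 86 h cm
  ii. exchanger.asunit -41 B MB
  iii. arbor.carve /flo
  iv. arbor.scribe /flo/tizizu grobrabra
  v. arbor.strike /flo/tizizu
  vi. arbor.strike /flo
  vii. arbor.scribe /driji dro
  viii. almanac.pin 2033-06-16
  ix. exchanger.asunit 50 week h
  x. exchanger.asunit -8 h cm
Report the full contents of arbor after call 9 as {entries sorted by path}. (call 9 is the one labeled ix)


Answer: {driji=dro, ravu=slosu}

Derivation:
Do: asunit[v: 86; u_from: h; u_to: cm]
See: ToolError: incompatible units
Do: asunit[v: -41; u_from: B; u_to: MB]
See: -41/1000000
Do: carve[p: /flo]
See: ok
Do: scribe[p: /flo/tizizu; c: grobrabra]
See: created
Do: strike[p: /flo/tizizu]
See: ok
Do: strike[p: /flo]
See: ok
Do: scribe[p: /driji; c: dro]
See: created
Do: pin[d: 2033-06-16]
See: 2033-06-16
Do: asunit[v: 50; u_from: week; u_to: h]
See: 8400
Do: asunit[v: -8; u_from: h; u_to: cm]
See: ToolError: incompatible units


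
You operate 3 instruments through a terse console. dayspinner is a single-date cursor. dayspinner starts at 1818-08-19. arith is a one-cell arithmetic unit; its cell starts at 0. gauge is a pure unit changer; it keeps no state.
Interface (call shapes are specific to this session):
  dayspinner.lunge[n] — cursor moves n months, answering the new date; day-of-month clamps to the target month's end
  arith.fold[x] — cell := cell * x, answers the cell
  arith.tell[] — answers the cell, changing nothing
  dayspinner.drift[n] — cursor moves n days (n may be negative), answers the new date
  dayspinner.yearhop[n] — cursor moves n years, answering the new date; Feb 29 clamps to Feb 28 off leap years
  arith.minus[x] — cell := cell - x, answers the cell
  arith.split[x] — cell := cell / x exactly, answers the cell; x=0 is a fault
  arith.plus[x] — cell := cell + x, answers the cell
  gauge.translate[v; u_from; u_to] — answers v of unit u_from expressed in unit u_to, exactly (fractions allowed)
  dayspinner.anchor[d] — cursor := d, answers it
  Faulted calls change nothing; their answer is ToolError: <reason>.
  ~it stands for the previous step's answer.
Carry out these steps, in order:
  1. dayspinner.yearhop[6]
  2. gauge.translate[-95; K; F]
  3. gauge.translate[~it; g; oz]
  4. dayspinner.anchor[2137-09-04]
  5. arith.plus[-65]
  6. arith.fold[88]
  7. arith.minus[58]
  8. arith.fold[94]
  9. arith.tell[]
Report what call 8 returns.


Answer: -543132

Derivation:
% dayspinner.yearhop n='6'
:: 1824-08-19
% gauge.translate v='-95' u_from='K' u_to='F'
:: -63067/100
% gauge.translate v='~it' u_from='g' u_to='oz'
:: -1009072000/45359237
% dayspinner.anchor d='2137-09-04'
:: 2137-09-04
% arith.plus x='-65'
:: -65
% arith.fold x='88'
:: -5720
% arith.minus x='58'
:: -5778
% arith.fold x='94'
:: -543132
% arith.tell
:: -543132


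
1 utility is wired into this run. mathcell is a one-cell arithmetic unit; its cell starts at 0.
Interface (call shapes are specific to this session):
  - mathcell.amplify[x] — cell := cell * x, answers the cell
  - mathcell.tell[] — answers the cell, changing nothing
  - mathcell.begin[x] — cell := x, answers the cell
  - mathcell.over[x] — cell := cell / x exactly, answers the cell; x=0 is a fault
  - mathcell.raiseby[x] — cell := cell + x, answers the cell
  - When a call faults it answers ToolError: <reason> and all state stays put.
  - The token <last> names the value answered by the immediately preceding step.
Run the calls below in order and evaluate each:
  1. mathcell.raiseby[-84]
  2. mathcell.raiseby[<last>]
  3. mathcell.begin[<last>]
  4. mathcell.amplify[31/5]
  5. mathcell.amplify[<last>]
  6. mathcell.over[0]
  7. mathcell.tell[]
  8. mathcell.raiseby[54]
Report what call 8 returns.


→ mathcell.raiseby(x='-84')
← -84
→ mathcell.raiseby(x='<last>')
← -168
→ mathcell.begin(x='<last>')
← -168
→ mathcell.amplify(x='31/5')
← -5208/5
→ mathcell.amplify(x='<last>')
← 27123264/25
→ mathcell.over(x='0')
← ToolError: division by zero
→ mathcell.tell()
← 27123264/25
→ mathcell.raiseby(x='54')
← 27124614/25

Answer: 27124614/25


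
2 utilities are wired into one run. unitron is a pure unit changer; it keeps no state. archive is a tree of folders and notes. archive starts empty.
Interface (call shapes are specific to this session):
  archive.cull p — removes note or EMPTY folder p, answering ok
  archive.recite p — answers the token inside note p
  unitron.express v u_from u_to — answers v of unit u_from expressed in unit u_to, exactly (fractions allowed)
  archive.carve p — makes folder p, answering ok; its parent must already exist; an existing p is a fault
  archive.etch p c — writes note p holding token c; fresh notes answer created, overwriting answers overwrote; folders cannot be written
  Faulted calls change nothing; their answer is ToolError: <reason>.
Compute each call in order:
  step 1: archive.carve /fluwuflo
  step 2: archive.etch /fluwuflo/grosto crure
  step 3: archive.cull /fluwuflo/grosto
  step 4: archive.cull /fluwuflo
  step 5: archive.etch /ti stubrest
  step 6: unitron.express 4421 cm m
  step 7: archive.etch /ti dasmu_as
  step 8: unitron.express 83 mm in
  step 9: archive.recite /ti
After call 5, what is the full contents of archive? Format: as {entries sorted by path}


Answer: {ti=stubrest}

Derivation:
% 1. carve(/fluwuflo) ~> ok
% 2. etch(/fluwuflo/grosto, crure) ~> created
% 3. cull(/fluwuflo/grosto) ~> ok
% 4. cull(/fluwuflo) ~> ok
% 5. etch(/ti, stubrest) ~> created
% 6. express(4421, cm, m) ~> 4421/100
% 7. etch(/ti, dasmu_as) ~> overwrote
% 8. express(83, mm, in) ~> 415/127
% 9. recite(/ti) ~> dasmu_as


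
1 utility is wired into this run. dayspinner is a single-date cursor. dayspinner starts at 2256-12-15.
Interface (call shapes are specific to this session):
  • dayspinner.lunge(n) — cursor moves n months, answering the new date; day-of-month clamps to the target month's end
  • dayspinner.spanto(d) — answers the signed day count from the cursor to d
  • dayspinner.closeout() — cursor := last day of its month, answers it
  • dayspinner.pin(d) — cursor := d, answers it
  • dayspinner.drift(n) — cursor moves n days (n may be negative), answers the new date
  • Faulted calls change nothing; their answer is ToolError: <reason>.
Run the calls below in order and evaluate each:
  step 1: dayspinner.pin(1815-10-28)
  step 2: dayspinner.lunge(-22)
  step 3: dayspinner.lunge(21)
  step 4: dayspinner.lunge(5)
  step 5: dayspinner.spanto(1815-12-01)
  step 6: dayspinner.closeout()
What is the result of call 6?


Answer: 1816-02-29

Derivation:
Using pin with d→1815-10-28, — result: 1815-10-28.
I run lunge with n→-22, giving 1813-12-28.
Invoking lunge with n→21, yielding 1815-09-28.
I invoke lunge with n→5, giving 1816-02-28.
Now I run spanto with d→1815-12-01, and observe -89.
I try closeout(): 1816-02-29.


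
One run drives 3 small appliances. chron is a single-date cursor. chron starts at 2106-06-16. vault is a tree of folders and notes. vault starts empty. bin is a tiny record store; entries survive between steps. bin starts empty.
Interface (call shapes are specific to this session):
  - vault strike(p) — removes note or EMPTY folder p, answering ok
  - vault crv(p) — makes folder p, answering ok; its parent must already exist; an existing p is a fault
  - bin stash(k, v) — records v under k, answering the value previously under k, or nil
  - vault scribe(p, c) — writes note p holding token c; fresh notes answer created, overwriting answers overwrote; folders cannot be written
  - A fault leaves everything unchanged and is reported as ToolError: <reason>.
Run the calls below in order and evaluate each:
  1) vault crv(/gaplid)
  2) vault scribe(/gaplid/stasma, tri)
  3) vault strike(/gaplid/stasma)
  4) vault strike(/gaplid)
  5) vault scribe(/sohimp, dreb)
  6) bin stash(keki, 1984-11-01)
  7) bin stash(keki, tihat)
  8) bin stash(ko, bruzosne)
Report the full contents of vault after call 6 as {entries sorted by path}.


Answer: {sohimp=dreb}

Derivation:
Act: vault crv[p: /gaplid]
Obs: ok
Act: vault scribe[p: /gaplid/stasma; c: tri]
Obs: created
Act: vault strike[p: /gaplid/stasma]
Obs: ok
Act: vault strike[p: /gaplid]
Obs: ok
Act: vault scribe[p: /sohimp; c: dreb]
Obs: created
Act: bin stash[k: keki; v: 1984-11-01]
Obs: nil
Act: bin stash[k: keki; v: tihat]
Obs: 1984-11-01
Act: bin stash[k: ko; v: bruzosne]
Obs: nil


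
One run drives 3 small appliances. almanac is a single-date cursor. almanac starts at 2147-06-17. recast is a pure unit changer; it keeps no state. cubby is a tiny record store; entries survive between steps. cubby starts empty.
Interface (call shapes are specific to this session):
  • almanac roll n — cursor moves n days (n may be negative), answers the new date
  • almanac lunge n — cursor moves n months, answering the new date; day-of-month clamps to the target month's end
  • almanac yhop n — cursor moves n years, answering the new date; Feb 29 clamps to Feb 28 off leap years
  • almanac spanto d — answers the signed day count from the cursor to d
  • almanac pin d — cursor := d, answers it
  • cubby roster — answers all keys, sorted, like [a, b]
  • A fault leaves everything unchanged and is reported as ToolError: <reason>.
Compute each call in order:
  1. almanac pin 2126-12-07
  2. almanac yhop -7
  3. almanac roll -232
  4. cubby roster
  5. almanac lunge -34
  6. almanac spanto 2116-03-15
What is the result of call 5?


Answer: 2116-06-19

Derivation:
# almanac pin(d=2126-12-07) == 2126-12-07
# almanac yhop(n=-7) == 2119-12-07
# almanac roll(n=-232) == 2119-04-19
# cubby roster() == []
# almanac lunge(n=-34) == 2116-06-19
# almanac spanto(d=2116-03-15) == -96


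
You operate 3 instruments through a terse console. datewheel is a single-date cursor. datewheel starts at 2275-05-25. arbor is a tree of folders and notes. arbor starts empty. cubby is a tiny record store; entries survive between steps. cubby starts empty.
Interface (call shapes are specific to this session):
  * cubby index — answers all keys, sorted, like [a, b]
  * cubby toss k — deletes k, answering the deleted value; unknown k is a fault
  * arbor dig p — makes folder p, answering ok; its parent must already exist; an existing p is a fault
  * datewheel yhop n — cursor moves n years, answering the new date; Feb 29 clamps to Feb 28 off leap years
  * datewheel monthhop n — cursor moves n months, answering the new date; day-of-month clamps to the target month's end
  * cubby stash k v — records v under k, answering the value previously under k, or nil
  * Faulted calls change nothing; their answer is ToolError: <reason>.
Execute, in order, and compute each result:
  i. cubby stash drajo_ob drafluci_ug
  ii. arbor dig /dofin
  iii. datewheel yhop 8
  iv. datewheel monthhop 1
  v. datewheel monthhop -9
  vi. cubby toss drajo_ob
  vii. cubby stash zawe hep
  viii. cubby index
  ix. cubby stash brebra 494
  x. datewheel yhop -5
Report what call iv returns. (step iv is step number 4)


% cubby stash(k='drajo_ob', v='drafluci_ug') => nil
% arbor dig(p='/dofin') => ok
% datewheel yhop(n='8') => 2283-05-25
% datewheel monthhop(n='1') => 2283-06-25
% datewheel monthhop(n='-9') => 2282-09-25
% cubby toss(k='drajo_ob') => drafluci_ug
% cubby stash(k='zawe', v='hep') => nil
% cubby index() => [zawe]
% cubby stash(k='brebra', v='494') => nil
% datewheel yhop(n='-5') => 2277-09-25

Answer: 2283-06-25
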